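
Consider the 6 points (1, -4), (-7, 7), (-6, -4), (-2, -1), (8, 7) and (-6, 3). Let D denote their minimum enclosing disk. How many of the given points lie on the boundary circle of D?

3

By Welzl's lemma the MEC is supported by two points (diametrically opposite) or three points (on a circumcircle).
The minimum enclosing circle is determined by three boundary points: (-7, 7), (-6, -4), (8, 7).
Their circumcentre is (0.5, 47/22) with r² = 19337/242.
The farthest remaining point (-6, 3) is at distance² 10405/242 ≤ 19337/242.
The points at distance exactly r from the centre are (-7, 7), (-6, -4), (8, 7) — 3 points.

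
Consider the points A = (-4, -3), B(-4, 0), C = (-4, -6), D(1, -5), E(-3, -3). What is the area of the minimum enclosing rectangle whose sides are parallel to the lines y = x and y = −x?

In coordinates u = x + y, v = x − y the rectangle is axis-aligned; the map (x,y)→(u,v) scales areas by 2.
u-values: -7, -4, -10, -4, -6; range = -4 − (-10) = 6.
v-values: -1, -4, 2, 6, 0; range = 6 − (-4) = 10.
Area = (6 × 10) / 2 = 30.

30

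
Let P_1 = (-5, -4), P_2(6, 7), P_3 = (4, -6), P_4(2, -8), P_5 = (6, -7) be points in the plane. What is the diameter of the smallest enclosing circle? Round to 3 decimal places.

By Welzl's lemma the MEC is supported by two points (diametrically opposite) or three points (on a circumcircle).
The minimum enclosing circle is determined by three boundary points: P_1, P_2, P_5.
Their circumcentre is (2, 0) with r² = 65.
The farthest remaining point P_4 is at distance² 64 ≤ 65.
Diameter = 2r = 2√65 ≈ 16.125.

16.125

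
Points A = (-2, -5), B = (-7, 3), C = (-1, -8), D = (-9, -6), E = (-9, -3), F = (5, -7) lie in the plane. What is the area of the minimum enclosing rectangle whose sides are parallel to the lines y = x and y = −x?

In coordinates u = x + y, v = x − y the rectangle is axis-aligned; the map (x,y)→(u,v) scales areas by 2.
u-values: -7, -4, -9, -15, -12, -2; range = -2 − (-15) = 13.
v-values: 3, -10, 7, -3, -6, 12; range = 12 − (-10) = 22.
Area = (13 × 22) / 2 = 143.

143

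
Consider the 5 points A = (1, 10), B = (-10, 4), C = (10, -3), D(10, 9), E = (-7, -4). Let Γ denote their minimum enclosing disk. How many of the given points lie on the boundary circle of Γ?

The minimum enclosing circle is determined by three boundary points: B, C, D.
Their circumcentre is (0.875, 3) with r² = 119.265625.
The farthest remaining point E is at distance² 111.015625 ≤ 119.265625.
The points at distance exactly r from the centre are B, C, D — 3 points.

3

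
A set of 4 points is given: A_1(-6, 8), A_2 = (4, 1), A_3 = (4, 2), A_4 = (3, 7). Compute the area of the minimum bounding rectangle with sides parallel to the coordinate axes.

70

x ranges over [-6, 4], width 10.
y ranges over [1, 8], height 7.
Area = 10 × 7 = 70.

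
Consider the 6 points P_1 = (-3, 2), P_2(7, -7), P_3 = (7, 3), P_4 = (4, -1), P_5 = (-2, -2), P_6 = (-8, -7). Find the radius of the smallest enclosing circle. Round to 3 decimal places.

9.014

A smallest enclosing disk is always determined by at most three of the input points on its boundary.
The farthest pair is P_3–P_6 with squared distance 325. The circle on this segment as diameter has centre (-0.5, -2) and r² = 325/4 = 81.25.
Check P_1: distance² to centre = 22.25 ≤ 81.25, so it lies inside.
All remaining points lie in this disk, and no smaller disk contains both endpoints, so this is the minimum enclosing circle.
r = √(81.25) ≈ 9.014.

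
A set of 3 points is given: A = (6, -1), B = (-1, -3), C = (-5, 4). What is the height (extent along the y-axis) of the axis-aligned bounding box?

7

max y = 4, min y = -3, so height = 7.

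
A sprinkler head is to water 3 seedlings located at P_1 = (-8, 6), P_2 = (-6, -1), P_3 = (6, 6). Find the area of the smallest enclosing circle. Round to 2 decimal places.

Side lengths²: P_1P_2² = 53, P_1P_3² = 196, P_2P_3² = 193.
Since P_1P_3² = 196 < 193 + 53 = 246, the triangle is acute, so the smallest enclosing circle is the circumcircle.
Circumcentre = (-1, 59/14), r² = 10229/196.
Area = π·r² = π·10229/196 ≈ 163.96.

163.96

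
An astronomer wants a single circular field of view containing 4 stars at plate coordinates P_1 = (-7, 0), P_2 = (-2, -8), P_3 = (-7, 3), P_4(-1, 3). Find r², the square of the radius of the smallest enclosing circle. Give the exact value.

4453/121

The minimum enclosing circle is determined by three boundary points: P_2, P_3, P_4.
Their circumcentre is (-4, -25/11) with r² = 4453/121.
The farthest remaining point P_1 is at distance² 1714/121 ≤ 4453/121.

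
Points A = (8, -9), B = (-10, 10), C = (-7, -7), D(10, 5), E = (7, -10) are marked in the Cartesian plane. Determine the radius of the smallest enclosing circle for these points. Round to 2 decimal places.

The minimum enclosing circle of a finite set is fixed by two of the points (as a diameter) or three (as a circumcircle).
The farthest pair is B–E with squared distance 689. The circle on this segment as diameter has centre (-1.5, 0) and r² = 689/4 = 172.25.
Check A: distance² to centre = 171.25 ≤ 172.25, so it lies inside.
All remaining points lie in this disk, and no smaller disk contains both endpoints, so this is the minimum enclosing circle.
r = √(172.25) ≈ 13.12.

13.12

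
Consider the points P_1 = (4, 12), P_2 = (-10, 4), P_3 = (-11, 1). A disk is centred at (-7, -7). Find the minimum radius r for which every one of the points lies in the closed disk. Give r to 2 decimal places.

The required radius is the distance from (-7, -7) to the farthest point.
Squared distances: 482, 130, 80.
Maximum is 482, attained at P_1.
r = √482 ≈ 21.95.

21.95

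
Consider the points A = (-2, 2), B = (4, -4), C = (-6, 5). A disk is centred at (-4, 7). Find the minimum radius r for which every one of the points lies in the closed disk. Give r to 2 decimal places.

13.60

The required radius is the distance from (-4, 7) to the farthest point.
Squared distances: 29, 185, 8.
Maximum is 185, attained at B.
r = √185 ≈ 13.60.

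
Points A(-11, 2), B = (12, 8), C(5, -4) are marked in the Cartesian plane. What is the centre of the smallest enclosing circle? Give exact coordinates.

Side lengths²: AB² = 565, AC² = 292, BC² = 193.
Since AB² = 565 ≥ 292 + 193 = 485, the angle opposite AB is not acute, so the smallest enclosing circle has AB as diameter.
Centre = midpoint of AB = (0.5, 5), r² = 565/4 = 141.25.
Centre = (0.5, 5).

(0.5, 5)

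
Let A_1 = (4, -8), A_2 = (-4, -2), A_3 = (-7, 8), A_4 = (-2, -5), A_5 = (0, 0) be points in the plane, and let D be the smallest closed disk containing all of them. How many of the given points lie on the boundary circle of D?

2

By Welzl's lemma the MEC is supported by two points (diametrically opposite) or three points (on a circumcircle).
The farthest pair is A_1–A_3 with squared distance 377. The circle on this segment as diameter has centre (-1.5, 0) and r² = 377/4 = 94.25.
Check A_2: distance² to centre = 10.25 ≤ 94.25, so it lies inside.
All remaining points lie in this disk, and no smaller disk contains both endpoints, so this is the minimum enclosing circle.
The points at distance exactly r from the centre are A_1, A_3 — 2 points.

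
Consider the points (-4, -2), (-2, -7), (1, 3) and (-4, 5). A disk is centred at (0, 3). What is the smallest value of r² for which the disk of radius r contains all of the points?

104

The required radius is the distance from (0, 3) to the farthest point.
Squared distances: 41, 104, 1, 20.
Maximum is 104, attained at (-2, -7).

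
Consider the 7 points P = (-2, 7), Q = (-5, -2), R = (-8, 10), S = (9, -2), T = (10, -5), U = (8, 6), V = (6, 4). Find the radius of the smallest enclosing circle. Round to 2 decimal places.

11.72

By Welzl's lemma the MEC is supported by two points (diametrically opposite) or three points (on a circumcircle).
The farthest pair is R–T with squared distance 549. The circle on this segment as diameter has centre (1, 2.5) and r² = 549/4 = 137.25.
Check P: distance² to centre = 29.25 ≤ 137.25, so it lies inside.
All remaining points lie in this disk, and no smaller disk contains both endpoints, so this is the minimum enclosing circle.
r = √(137.25) ≈ 11.72.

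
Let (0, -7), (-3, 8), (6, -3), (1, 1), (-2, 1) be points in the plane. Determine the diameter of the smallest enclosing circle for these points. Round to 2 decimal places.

The minimum enclosing circle of a finite set is fixed by two of the points (as a diameter) or three (as a circumcircle).
The minimum enclosing circle is determined by three boundary points: (0, -7), (-3, 8), (6, -3).
Their circumcentre is (-13/17, 11/17) with r² = 17069/289.
The farthest remaining point (1, 1) is at distance² 936/289 ≤ 17069/289.
Diameter = 2r = 2√(17069/289) ≈ 15.37.

15.37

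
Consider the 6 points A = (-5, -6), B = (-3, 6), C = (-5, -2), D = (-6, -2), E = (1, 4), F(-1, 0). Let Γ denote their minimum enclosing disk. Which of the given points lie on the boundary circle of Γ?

A, B, E

The minimum enclosing circle is determined by three boundary points: A, B, E.
Their circumcentre is (-46/13, -1/13) with r² = 6290/169.
The farthest remaining point D is at distance² 1649/169 ≤ 6290/169.
The points at distance exactly r from the centre are A, B, E — 3 points.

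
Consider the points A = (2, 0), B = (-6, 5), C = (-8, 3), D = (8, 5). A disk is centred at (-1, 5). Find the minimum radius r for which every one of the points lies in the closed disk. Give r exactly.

9

The required radius is the distance from (-1, 5) to the farthest point.
Squared distances: 34, 25, 53, 81.
Maximum is 81, attained at D.
r = √81 = 9.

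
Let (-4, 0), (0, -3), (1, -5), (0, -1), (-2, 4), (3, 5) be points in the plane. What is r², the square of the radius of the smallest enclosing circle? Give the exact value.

481/18

The minimum enclosing circle is determined by three boundary points: (-4, 0), (1, -5), (3, 5).
Their circumcentre is (7/6, 1/6) with r² = 481/18.
The farthest remaining point (-2, 4) is at distance² 445/18 ≤ 481/18.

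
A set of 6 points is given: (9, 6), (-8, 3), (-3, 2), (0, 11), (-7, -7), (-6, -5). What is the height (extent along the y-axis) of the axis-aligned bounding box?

max y = 11, min y = -7, so height = 18.

18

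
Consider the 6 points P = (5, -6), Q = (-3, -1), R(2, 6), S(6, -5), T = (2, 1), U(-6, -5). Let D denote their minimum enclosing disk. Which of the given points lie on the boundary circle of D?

R, S, U

The minimum enclosing circle of a finite set is fixed by two of the points (as a diameter) or three (as a circumcircle).
The minimum enclosing circle is determined by three boundary points: R, S, U.
Their circumcentre is (0, -21/22) with r² = 25345/484.
The farthest remaining point P is at distance² 24421/484 ≤ 25345/484.
The points at distance exactly r from the centre are R, S, U — 3 points.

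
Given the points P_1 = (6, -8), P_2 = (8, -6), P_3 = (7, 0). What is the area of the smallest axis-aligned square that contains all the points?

The bounding box has width 2 and height 8.
An axis-aligned square enclosing the set must have side ≥ max(width, height).
So the minimum side is max(2, 8) = 8.
Area = 8² = 64.

64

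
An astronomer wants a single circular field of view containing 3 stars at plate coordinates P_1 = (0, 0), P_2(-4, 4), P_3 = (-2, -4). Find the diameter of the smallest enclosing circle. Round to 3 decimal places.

8.246

Side lengths²: P_1P_2² = 32, P_1P_3² = 20, P_2P_3² = 68.
Since P_2P_3² = 68 ≥ 32 + 20 = 52, the angle opposite P_2P_3 is not acute, so the smallest enclosing circle has P_2P_3 as diameter.
Centre = midpoint of P_2P_3 = (-3, 0), r² = 68/4 = 17.
Diameter = 2r = 2√17 ≈ 8.246.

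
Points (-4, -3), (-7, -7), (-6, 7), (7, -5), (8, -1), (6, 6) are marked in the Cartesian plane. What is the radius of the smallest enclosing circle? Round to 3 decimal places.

9.193

The minimum enclosing circle of a finite set is fixed by two of the points (as a diameter) or three (as a circumcircle).
The minimum enclosing circle is determined by three boundary points: (-7, -7), (-6, 7), (6, 6).
Their circumcentre is (-15/26, -11/26) with r² = 28565/338.
The farthest remaining point (7, -5) is at distance² 26485/338 ≤ 28565/338.
r = √(28565/338) ≈ 9.193.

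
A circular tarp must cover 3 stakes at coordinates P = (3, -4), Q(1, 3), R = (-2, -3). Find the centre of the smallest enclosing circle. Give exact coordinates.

(23/22, -17/22)

Side lengths²: PQ² = 53, PR² = 26, QR² = 45.
Since PQ² = 53 < 45 + 26 = 71, the triangle is acute, so the smallest enclosing circle is the circumcircle.
Circumcentre = (23/22, -17/22), r² = 3445/242.
Centre = (23/22, -17/22).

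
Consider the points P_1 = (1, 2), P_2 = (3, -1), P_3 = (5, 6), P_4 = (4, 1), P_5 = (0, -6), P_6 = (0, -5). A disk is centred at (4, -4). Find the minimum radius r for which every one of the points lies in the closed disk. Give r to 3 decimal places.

The required radius is the distance from (4, -4) to the farthest point.
Squared distances: 45, 10, 101, 25, 20, 17.
Maximum is 101, attained at P_3.
r = √101 ≈ 10.050.

10.050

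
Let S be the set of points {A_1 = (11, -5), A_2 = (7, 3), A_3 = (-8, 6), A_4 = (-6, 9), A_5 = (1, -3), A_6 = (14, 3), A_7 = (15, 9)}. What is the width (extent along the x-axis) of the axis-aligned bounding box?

23

max x = 15, min x = -8, so width = 23.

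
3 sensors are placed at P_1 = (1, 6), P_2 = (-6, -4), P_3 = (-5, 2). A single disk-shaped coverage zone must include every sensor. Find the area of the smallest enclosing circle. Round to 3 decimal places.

117.024

Side lengths²: P_1P_2² = 149, P_1P_3² = 52, P_2P_3² = 37.
Since P_1P_2² = 149 ≥ 52 + 37 = 89, the angle opposite P_1P_2 is not acute, so the smallest enclosing circle has P_1P_2 as diameter.
Centre = midpoint of P_1P_2 = (-2.5, 1), r² = 149/4 = 37.25.
Area = π·r² = π·37.25 ≈ 117.024.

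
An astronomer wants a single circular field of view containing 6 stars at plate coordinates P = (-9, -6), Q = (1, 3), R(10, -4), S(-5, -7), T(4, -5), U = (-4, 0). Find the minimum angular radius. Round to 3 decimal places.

The minimum enclosing circle of a finite set is fixed by two of the points (as a diameter) or three (as a circumcircle).
The farthest pair is P–R with squared distance 365. The circle on this segment as diameter has centre (0.5, -5) and r² = 365/4 = 91.25.
Check Q: distance² to centre = 64.25 ≤ 91.25, so it lies inside.
All remaining points lie in this disk, and no smaller disk contains both endpoints, so this is the minimum enclosing circle.
r = √(91.25) ≈ 9.552.

9.552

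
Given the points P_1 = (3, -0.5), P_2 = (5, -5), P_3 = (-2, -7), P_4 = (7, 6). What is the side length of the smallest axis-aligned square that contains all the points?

13

The bounding box has width 9 and height 13.
An axis-aligned square enclosing the set must have side ≥ max(width, height).
So the minimum side is max(9, 13) = 13.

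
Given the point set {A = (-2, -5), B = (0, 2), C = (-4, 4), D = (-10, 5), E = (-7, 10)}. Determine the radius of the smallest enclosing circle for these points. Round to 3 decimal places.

The farthest pair is A–E with squared distance 250. The circle on this segment as diameter has centre (-4.5, 2.5) and r² = 250/4 = 62.5.
Check B: distance² to centre = 20.5 ≤ 62.5, so it lies inside.
All remaining points lie in this disk, and no smaller disk contains both endpoints, so this is the minimum enclosing circle.
r = √(62.5) ≈ 7.906.

7.906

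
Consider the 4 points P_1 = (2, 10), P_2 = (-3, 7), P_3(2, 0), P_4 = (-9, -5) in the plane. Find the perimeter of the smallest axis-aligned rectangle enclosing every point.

52

Width = max x − min x = 2 − (-9) = 11.
Height = max y − min y = 10 − (-5) = 15.
Perimeter = 2(11 + 15) = 52.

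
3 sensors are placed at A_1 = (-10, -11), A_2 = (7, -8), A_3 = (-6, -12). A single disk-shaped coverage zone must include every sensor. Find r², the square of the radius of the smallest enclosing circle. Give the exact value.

Side lengths²: A_1A_2² = 298, A_1A_3² = 17, A_2A_3² = 185.
Since A_1A_2² = 298 ≥ 185 + 17 = 202, the angle opposite A_1A_2 is not acute, so the smallest enclosing circle has A_1A_2 as diameter.
Centre = midpoint of A_1A_2 = (-1.5, -9.5), r² = 298/4 = 74.5.

74.5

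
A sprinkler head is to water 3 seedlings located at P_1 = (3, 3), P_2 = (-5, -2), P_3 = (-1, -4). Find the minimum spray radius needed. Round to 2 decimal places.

Side lengths²: P_1P_2² = 89, P_1P_3² = 65, P_2P_3² = 20.
Since P_1P_2² = 89 ≥ 65 + 20 = 85, the angle opposite P_1P_2 is not acute, so the smallest enclosing circle has P_1P_2 as diameter.
Centre = midpoint of P_1P_2 = (-1, 0.5), r² = 89/4 = 22.25.
r = √(22.25) ≈ 4.72.

4.72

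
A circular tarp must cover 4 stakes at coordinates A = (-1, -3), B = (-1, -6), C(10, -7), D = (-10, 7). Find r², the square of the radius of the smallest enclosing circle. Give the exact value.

The farthest pair is C–D with squared distance 596. The circle on this segment as diameter has centre (0, 0) and r² = 596/4 = 149.
Check A: distance² to centre = 10 ≤ 149, so it lies inside.
All remaining points lie in this disk, and no smaller disk contains both endpoints, so this is the minimum enclosing circle.

149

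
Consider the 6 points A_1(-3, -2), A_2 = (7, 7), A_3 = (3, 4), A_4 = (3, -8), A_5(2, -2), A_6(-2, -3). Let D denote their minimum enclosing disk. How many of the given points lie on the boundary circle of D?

The minimum enclosing circle is determined by three boundary points: A_1, A_2, A_4.
Their circumcentre is (175/38, -15/38) with r² = 43621/722.
The farthest remaining point A_6 is at distance² 36401/722 ≤ 43621/722.
The points at distance exactly r from the centre are A_1, A_2, A_4 — 3 points.

3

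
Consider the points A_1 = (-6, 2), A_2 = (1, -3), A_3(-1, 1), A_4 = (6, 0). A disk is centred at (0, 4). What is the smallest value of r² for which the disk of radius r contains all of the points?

The required radius is the distance from (0, 4) to the farthest point.
Squared distances: 40, 50, 10, 52.
Maximum is 52, attained at A_4.

52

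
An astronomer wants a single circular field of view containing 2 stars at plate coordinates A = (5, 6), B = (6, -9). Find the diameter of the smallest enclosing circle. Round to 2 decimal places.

The smallest circle enclosing two points has them as diameter endpoints.
Centre = midpoint = (5.5, -1.5); r² = |AB|²/4 = 226/4 = 56.5.
Diameter = 2r = 2√(56.5) ≈ 15.03.

15.03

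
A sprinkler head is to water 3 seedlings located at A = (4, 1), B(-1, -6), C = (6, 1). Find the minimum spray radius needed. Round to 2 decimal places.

Side lengths²: AB² = 74, AC² = 4, BC² = 98.
Since BC² = 98 ≥ 74 + 4 = 78, the angle opposite BC is not acute, so the smallest enclosing circle has BC as diameter.
Centre = midpoint of BC = (2.5, -2.5), r² = 98/4 = 24.5.
r = √(24.5) ≈ 4.95.

4.95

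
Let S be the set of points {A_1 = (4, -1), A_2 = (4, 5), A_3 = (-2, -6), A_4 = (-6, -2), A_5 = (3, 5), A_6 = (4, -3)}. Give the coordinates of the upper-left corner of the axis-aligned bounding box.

(-6, 5)

x-range [-6, 4], y-range [-6, 5].
The upper-left corner is (-6, 5).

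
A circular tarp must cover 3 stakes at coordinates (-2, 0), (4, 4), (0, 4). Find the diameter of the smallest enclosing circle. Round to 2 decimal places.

Call the three points A, B, C in the order given.
Side lengths²: AB² = 52, AC² = 20, BC² = 16.
Since AB² = 52 ≥ 20 + 16 = 36, the angle opposite AB is not acute, so the smallest enclosing circle has AB as diameter.
Centre = midpoint of AB = (1, 2), r² = 52/4 = 13.
Diameter = 2r = 2√13 ≈ 7.21.

7.21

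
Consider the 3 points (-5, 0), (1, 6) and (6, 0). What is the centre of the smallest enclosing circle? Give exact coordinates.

Call the three points A, B, C in the order given.
Side lengths²: AB² = 72, AC² = 121, BC² = 61.
Since AC² = 121 < 72 + 61 = 133, the triangle is acute, so the smallest enclosing circle is the circumcircle.
Circumcentre = (0.5, 0.5), r² = 30.5.
Centre = (0.5, 0.5).

(0.5, 0.5)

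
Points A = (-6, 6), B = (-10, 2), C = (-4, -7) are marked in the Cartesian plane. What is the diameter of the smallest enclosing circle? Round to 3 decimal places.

13.153

Side lengths²: AB² = 32, AC² = 173, BC² = 117.
Since AC² = 173 ≥ 117 + 32 = 149, the angle opposite AC is not acute, so the smallest enclosing circle has AC as diameter.
Centre = midpoint of AC = (-5, -0.5), r² = 173/4 = 43.25.
Diameter = 2r = 2√(43.25) ≈ 13.153.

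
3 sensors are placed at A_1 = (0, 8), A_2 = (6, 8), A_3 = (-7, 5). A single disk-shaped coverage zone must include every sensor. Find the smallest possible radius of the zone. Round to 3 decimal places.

Side lengths²: A_1A_2² = 36, A_1A_3² = 58, A_2A_3² = 178.
Since A_2A_3² = 178 ≥ 58 + 36 = 94, the angle opposite A_2A_3 is not acute, so the smallest enclosing circle has A_2A_3 as diameter.
Centre = midpoint of A_2A_3 = (-0.5, 6.5), r² = 178/4 = 44.5.
r = √(44.5) ≈ 6.671.

6.671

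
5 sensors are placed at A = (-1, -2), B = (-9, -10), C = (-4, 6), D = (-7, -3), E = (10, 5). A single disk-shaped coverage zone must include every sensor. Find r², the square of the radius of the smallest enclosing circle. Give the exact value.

A smallest enclosing disk is always determined by at most three of the input points on its boundary.
The farthest pair is B–E with squared distance 586. The circle on this segment as diameter has centre (0.5, -2.5) and r² = 586/4 = 146.5.
Check A: distance² to centre = 2.5 ≤ 146.5, so it lies inside.
All remaining points lie in this disk, and no smaller disk contains both endpoints, so this is the minimum enclosing circle.

146.5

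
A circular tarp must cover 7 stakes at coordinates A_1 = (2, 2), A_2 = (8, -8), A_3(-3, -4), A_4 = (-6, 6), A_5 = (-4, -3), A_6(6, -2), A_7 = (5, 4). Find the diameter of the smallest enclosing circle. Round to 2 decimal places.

19.80

A smallest enclosing disk is always determined by at most three of the input points on its boundary.
The farthest pair is A_2–A_4 with squared distance 392. The circle on this segment as diameter has centre (1, -1) and r² = 392/4 = 98.
Check A_1: distance² to centre = 10 ≤ 98, so it lies inside.
All remaining points lie in this disk, and no smaller disk contains both endpoints, so this is the minimum enclosing circle.
Diameter = 2r = 2√98 ≈ 19.80.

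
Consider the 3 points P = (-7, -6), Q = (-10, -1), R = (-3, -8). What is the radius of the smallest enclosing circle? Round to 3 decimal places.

4.950

Side lengths²: PQ² = 34, PR² = 20, QR² = 98.
Since QR² = 98 ≥ 34 + 20 = 54, the angle opposite QR is not acute, so the smallest enclosing circle has QR as diameter.
Centre = midpoint of QR = (-6.5, -4.5), r² = 98/4 = 24.5.
r = √(24.5) ≈ 4.950.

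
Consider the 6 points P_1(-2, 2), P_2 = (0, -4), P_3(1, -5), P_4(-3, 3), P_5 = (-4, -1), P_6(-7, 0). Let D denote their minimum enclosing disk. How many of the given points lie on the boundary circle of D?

3

The minimum enclosing circle of a finite set is fixed by two of the points (as a diameter) or three (as a circumcircle).
The minimum enclosing circle is determined by three boundary points: P_3, P_4, P_6.
Their circumcentre is (-28/11, -39/22) with r² = 11125/484.
The farthest remaining point P_1 is at distance² 7033/484 ≤ 11125/484.
The points at distance exactly r from the centre are P_3, P_4, P_6 — 3 points.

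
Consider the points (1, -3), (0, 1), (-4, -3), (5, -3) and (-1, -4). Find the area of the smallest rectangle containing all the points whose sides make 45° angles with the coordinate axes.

In coordinates u = x + y, v = x − y the rectangle is axis-aligned; the map (x,y)→(u,v) scales areas by 2.
u-values: -2, 1, -7, 2, -5; range = 2 − (-7) = 9.
v-values: 4, -1, -1, 8, 3; range = 8 − (-1) = 9.
Area = (9 × 9) / 2 = 40.5.

40.5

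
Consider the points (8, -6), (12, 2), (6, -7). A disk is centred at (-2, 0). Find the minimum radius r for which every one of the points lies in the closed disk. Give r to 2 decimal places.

The required radius is the distance from (-2, 0) to the farthest point.
Squared distances: 136, 200, 113.
Maximum is 200, attained at (12, 2).
r = √200 ≈ 14.14.

14.14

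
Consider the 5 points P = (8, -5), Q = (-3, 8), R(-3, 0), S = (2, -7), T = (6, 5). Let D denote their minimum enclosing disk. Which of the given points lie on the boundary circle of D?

The minimum enclosing circle of a finite set is fixed by two of the points (as a diameter) or three (as a circumcircle).
The farthest pair is P–Q with squared distance 290. The circle on this segment as diameter has centre (2.5, 1.5) and r² = 290/4 = 72.5.
Check R: distance² to centre = 32.5 ≤ 72.5, so it lies inside.
All remaining points lie in this disk, and no smaller disk contains both endpoints, so this is the minimum enclosing circle.
The points at distance exactly r from the centre are P, Q, S — 3 points.

P, Q, S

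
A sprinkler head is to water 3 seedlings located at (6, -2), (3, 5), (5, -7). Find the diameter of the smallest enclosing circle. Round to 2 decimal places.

Call the three points A, B, C in the order given.
Side lengths²: AB² = 58, AC² = 26, BC² = 148.
Since BC² = 148 ≥ 58 + 26 = 84, the angle opposite BC is not acute, so the smallest enclosing circle has BC as diameter.
Centre = midpoint of BC = (4, -1), r² = 148/4 = 37.
Diameter = 2r = 2√37 ≈ 12.17.

12.17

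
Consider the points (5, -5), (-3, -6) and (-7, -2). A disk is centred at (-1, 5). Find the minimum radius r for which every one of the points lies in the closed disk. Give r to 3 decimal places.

The required radius is the distance from (-1, 5) to the farthest point.
Squared distances: 136, 125, 85.
Maximum is 136, attained at (5, -5).
r = √136 ≈ 11.662.

11.662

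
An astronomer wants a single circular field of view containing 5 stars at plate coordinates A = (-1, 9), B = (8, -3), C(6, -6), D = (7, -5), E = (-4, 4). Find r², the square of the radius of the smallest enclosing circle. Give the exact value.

68.5

The farthest pair is A–C with squared distance 274. The circle on this segment as diameter has centre (2.5, 1.5) and r² = 274/4 = 68.5.
Check B: distance² to centre = 50.5 ≤ 68.5, so it lies inside.
All remaining points lie in this disk, and no smaller disk contains both endpoints, so this is the minimum enclosing circle.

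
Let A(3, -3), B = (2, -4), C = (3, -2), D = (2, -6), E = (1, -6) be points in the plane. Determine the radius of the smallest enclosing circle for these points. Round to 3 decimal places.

2.236

The minimum enclosing circle of a finite set is fixed by two of the points (as a diameter) or three (as a circumcircle).
The farthest pair is C–E with squared distance 20. The circle on this segment as diameter has centre (2, -4) and r² = 20/4 = 5.
Check A: distance² to centre = 2 ≤ 5, so it lies inside.
All remaining points lie in this disk, and no smaller disk contains both endpoints, so this is the minimum enclosing circle.
r = √5 ≈ 2.236.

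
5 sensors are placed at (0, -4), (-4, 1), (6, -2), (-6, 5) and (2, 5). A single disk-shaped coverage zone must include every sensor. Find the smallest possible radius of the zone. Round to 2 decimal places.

6.95

The farthest pair is (6, -2)–(-6, 5) with squared distance 193. The circle on this segment as diameter has centre (0, 1.5) and r² = 193/4 = 48.25.
Check (0, -4): distance² to centre = 30.25 ≤ 48.25, so it lies inside.
All remaining points lie in this disk, and no smaller disk contains both endpoints, so this is the minimum enclosing circle.
r = √(48.25) ≈ 6.95.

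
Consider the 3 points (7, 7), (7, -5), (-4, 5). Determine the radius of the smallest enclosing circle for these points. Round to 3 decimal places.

Call the three points A, B, C in the order given.
Side lengths²: AB² = 144, AC² = 125, BC² = 221.
Since BC² = 221 < 144 + 125 = 269, the triangle is acute, so the smallest enclosing circle is the circumcircle.
Circumcentre = (53/22, 1), r² = 27625/484.
r = √(27625/484) ≈ 7.555.

7.555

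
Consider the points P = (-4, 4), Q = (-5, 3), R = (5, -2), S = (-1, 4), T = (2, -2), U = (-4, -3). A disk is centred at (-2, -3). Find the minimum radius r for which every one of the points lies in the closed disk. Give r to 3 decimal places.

The required radius is the distance from (-2, -3) to the farthest point.
Squared distances: 53, 45, 50, 50, 17, 4.
Maximum is 53, attained at P.
r = √53 ≈ 7.280.

7.280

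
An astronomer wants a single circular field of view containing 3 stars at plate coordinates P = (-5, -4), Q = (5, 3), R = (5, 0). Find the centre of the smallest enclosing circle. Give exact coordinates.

(0, -0.5)

Side lengths²: PQ² = 149, PR² = 116, QR² = 9.
Since PQ² = 149 ≥ 116 + 9 = 125, the angle opposite PQ is not acute, so the smallest enclosing circle has PQ as diameter.
Centre = midpoint of PQ = (0, -0.5), r² = 149/4 = 37.25.
Centre = (0, -0.5).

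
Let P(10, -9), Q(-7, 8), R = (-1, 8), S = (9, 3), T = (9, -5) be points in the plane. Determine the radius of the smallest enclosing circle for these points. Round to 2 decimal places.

By Welzl's lemma the MEC is supported by two points (diametrically opposite) or three points (on a circumcircle).
The farthest pair is P–Q with squared distance 578. The circle on this segment as diameter has centre (1.5, -0.5) and r² = 578/4 = 144.5.
Check R: distance² to centre = 78.5 ≤ 144.5, so it lies inside.
All remaining points lie in this disk, and no smaller disk contains both endpoints, so this is the minimum enclosing circle.
r = √(144.5) ≈ 12.02.

12.02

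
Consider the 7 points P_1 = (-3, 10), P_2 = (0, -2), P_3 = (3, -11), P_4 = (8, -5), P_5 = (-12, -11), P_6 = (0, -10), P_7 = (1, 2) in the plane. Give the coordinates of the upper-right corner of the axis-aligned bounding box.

(8, 10)

x-range [-12, 8], y-range [-11, 10].
The upper-right corner is (8, 10).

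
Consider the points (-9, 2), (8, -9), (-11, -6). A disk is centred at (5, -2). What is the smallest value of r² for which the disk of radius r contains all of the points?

272

The required radius is the distance from (5, -2) to the farthest point.
Squared distances: 212, 58, 272.
Maximum is 272, attained at (-11, -6).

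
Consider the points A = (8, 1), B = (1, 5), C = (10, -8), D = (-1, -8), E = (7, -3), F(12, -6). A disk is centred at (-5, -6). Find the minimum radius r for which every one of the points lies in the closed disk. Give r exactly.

17

The required radius is the distance from (-5, -6) to the farthest point.
Squared distances: 218, 157, 229, 20, 153, 289.
Maximum is 289, attained at F.
r = √289 = 17.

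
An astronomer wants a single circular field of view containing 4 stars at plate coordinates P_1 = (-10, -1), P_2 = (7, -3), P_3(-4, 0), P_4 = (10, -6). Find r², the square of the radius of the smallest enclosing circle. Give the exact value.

106.25

A smallest enclosing disk is always determined by at most three of the input points on its boundary.
The farthest pair is P_1–P_4 with squared distance 425. The circle on this segment as diameter has centre (0, -3.5) and r² = 425/4 = 106.25.
Check P_2: distance² to centre = 49.25 ≤ 106.25, so it lies inside.
All remaining points lie in this disk, and no smaller disk contains both endpoints, so this is the minimum enclosing circle.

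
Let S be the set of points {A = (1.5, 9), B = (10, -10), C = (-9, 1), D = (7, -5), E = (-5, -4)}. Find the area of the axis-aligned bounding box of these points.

361

x ranges over [-9, 10], width 19.
y ranges over [-10, 9], height 19.
Area = 19 × 19 = 361.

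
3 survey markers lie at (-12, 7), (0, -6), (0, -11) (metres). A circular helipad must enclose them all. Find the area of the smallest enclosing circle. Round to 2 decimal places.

Call the three points A, B, C in the order given.
Side lengths²: AB² = 313, AC² = 468, BC² = 25.
Since AC² = 468 ≥ 313 + 25 = 338, the angle opposite AC is not acute, so the smallest enclosing circle has AC as diameter.
Centre = midpoint of AC = (-6, -2), r² = 468/4 = 117.
Area = π·r² = π·117 ≈ 367.57.

367.57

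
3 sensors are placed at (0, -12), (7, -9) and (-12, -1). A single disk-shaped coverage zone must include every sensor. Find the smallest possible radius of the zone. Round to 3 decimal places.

10.308

Call the three points A, B, C in the order given.
Side lengths²: AB² = 58, AC² = 265, BC² = 425.
Since BC² = 425 ≥ 265 + 58 = 323, the angle opposite BC is not acute, so the smallest enclosing circle has BC as diameter.
Centre = midpoint of BC = (-2.5, -5), r² = 425/4 = 106.25.
r = √(106.25) ≈ 10.308.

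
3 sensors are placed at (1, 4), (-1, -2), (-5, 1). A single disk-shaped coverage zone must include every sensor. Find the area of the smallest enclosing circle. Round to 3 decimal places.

Call the three points A, B, C in the order given.
Side lengths²: AB² = 40, AC² = 45, BC² = 25.
Since AC² = 45 < 40 + 25 = 65, the triangle is acute, so the smallest enclosing circle is the circumcircle.
Circumcentre = (-1.5, 1.5), r² = 12.5.
Area = π·r² = π·12.5 ≈ 39.270.

39.270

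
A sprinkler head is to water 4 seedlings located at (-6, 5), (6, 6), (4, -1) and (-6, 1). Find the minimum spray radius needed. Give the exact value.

The farthest pair is (6, 6)–(-6, 1) with squared distance 169. The circle on this segment as diameter has centre (0, 3.5) and r² = 169/4 = 42.25.
Check (-6, 5): distance² to centre = 38.25 ≤ 42.25, so it lies inside.
All remaining points lie in this disk, and no smaller disk contains both endpoints, so this is the minimum enclosing circle.
r = √(42.25) = 6.5.

6.5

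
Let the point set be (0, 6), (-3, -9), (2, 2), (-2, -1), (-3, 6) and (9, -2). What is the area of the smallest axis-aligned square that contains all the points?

225

The bounding box has width 12 and height 15.
An axis-aligned square enclosing the set must have side ≥ max(width, height).
So the minimum side is max(12, 15) = 15.
Area = 15² = 225.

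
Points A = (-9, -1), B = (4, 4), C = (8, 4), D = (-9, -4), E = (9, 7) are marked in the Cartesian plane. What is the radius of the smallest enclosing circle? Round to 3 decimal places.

10.548

The minimum enclosing circle of a finite set is fixed by two of the points (as a diameter) or three (as a circumcircle).
The farthest pair is D–E with squared distance 445. The circle on this segment as diameter has centre (0, 1.5) and r² = 445/4 = 111.25.
Check A: distance² to centre = 87.25 ≤ 111.25, so it lies inside.
All remaining points lie in this disk, and no smaller disk contains both endpoints, so this is the minimum enclosing circle.
r = √(111.25) ≈ 10.548.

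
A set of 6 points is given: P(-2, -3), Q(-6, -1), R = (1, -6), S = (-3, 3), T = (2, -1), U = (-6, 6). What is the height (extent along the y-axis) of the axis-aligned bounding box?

12

max y = 6, min y = -6, so height = 12.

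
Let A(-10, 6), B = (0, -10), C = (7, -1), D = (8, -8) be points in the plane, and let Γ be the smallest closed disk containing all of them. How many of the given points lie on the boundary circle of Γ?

2

By Welzl's lemma the MEC is supported by two points (diametrically opposite) or three points (on a circumcircle).
The farthest pair is A–D with squared distance 520. The circle on this segment as diameter has centre (-1, -1) and r² = 520/4 = 130.
Check B: distance² to centre = 82 ≤ 130, so it lies inside.
All remaining points lie in this disk, and no smaller disk contains both endpoints, so this is the minimum enclosing circle.
The points at distance exactly r from the centre are A, D — 2 points.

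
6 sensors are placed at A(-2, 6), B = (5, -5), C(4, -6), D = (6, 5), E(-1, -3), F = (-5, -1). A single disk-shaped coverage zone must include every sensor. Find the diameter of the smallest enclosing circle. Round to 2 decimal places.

A smallest enclosing disk is always determined by at most three of the input points on its boundary.
The minimum enclosing circle is determined by three boundary points: A, C, D.
Their circumcentre is (4/3, 1/6) with r² = 1625/36.
The farthest remaining point F is at distance² 1493/36 ≤ 1625/36.
Diameter = 2r = 2√(1625/36) ≈ 13.44.

13.44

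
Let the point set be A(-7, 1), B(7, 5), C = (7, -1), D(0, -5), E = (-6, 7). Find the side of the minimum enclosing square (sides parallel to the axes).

The bounding box has width 14 and height 12.
An axis-aligned square enclosing the set must have side ≥ max(width, height).
So the minimum side is max(14, 12) = 14.

14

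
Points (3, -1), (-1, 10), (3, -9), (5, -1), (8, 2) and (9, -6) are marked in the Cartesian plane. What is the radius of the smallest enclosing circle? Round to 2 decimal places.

9.75

The minimum enclosing circle is determined by three boundary points: (-1, 10), (3, -9), (9, -6).
Their circumcentre is (40/21, 29/42) with r² = 167765/1764.
The farthest remaining point (8, 2) is at distance² 68561/1764 ≤ 167765/1764.
r = √(167765/1764) ≈ 9.75.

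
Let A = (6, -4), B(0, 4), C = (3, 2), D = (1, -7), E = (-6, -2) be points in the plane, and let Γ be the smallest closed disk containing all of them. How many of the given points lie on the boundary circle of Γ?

3

The minimum enclosing circle of a finite set is fixed by two of the points (as a diameter) or three (as a circumcircle).
The minimum enclosing circle is determined by three boundary points: A, B, E.
Their circumcentre is (1/7, -15/7) with r² = 1850/49.
The farthest remaining point C is at distance² 1241/49 ≤ 1850/49.
The points at distance exactly r from the centre are A, B, E — 3 points.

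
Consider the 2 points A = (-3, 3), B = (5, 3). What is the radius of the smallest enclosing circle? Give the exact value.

The smallest circle enclosing two points has them as diameter endpoints.
Centre = midpoint = (1, 3); r² = |AB|²/4 = 64/4 = 16.
r = √16 = 4.

4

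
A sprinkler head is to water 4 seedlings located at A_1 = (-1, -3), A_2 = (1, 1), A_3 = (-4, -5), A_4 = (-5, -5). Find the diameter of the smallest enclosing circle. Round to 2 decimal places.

The farthest pair is A_2–A_4 with squared distance 72. The circle on this segment as diameter has centre (-2, -2) and r² = 72/4 = 18.
Check A_1: distance² to centre = 2 ≤ 18, so it lies inside.
All remaining points lie in this disk, and no smaller disk contains both endpoints, so this is the minimum enclosing circle.
Diameter = 2r = 2√18 ≈ 8.49.

8.49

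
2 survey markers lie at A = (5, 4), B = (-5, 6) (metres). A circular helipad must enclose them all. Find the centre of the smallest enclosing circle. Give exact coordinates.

The smallest circle enclosing two points has them as diameter endpoints.
Centre = midpoint = (0, 5); r² = |AB|²/4 = 104/4 = 26.
Centre = (0, 5).

(0, 5)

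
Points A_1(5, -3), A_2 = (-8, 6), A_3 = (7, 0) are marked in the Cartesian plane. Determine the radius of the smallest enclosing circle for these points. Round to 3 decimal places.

Side lengths²: A_1A_2² = 250, A_1A_3² = 13, A_2A_3² = 261.
Since A_2A_3² = 261 < 250 + 13 = 263, the triangle is acute, so the smallest enclosing circle is the circumcircle.
Circumcentre = (-21/38, 109/38), r² = 47125/722.
r = √(47125/722) ≈ 8.079.

8.079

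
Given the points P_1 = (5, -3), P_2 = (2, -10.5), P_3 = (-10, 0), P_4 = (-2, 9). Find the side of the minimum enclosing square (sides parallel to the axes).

19.5

The bounding box has width 15 and height 19.5.
An axis-aligned square enclosing the set must have side ≥ max(width, height).
So the minimum side is max(15, 19.5) = 19.5.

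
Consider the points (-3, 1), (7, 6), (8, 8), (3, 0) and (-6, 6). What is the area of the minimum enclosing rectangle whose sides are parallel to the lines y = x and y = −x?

135

In coordinates u = x + y, v = x − y the rectangle is axis-aligned; the map (x,y)→(u,v) scales areas by 2.
u-values: -2, 13, 16, 3, 0; range = 16 − (-2) = 18.
v-values: -4, 1, 0, 3, -12; range = 3 − (-12) = 15.
Area = (18 × 15) / 2 = 135.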